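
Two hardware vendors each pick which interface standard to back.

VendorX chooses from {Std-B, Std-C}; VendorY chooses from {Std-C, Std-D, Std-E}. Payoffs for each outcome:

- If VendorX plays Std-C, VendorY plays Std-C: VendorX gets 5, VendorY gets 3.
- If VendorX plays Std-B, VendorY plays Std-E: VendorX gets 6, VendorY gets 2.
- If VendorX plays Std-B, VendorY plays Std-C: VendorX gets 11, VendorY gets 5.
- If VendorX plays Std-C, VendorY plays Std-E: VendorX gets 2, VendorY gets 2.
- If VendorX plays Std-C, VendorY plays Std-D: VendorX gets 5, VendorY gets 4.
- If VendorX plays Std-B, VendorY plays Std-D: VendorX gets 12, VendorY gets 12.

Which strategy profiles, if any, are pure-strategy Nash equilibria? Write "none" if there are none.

Pure NE: (Std-B, Std-D)

VendorX against Std-C: payoffs 11, 5 → best response Std-B.
VendorX against Std-D: payoffs 12, 5 → best response Std-B.
VendorX against Std-E: payoffs 6, 2 → best response Std-B.
VendorY against Std-B: payoffs 5, 12, 2 → best response Std-D.
VendorY against Std-C: payoffs 3, 4, 2 → best response Std-D.
Mutual best responses: (Std-B, Std-D).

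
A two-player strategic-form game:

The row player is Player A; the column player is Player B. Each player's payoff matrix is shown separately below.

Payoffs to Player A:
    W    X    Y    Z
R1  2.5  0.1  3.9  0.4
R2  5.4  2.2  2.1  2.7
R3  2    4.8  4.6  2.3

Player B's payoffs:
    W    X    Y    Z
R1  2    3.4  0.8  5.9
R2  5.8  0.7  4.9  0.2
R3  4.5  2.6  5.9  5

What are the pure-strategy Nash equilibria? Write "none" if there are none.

(R2, W); (R3, Y)

Player A against W: payoffs 2.5, 5.4, 2 → best response R2.
Player A against X: payoffs 0.1, 2.2, 4.8 → best response R3.
Player A against Y: payoffs 3.9, 2.1, 4.6 → best response R3.
Player A against Z: payoffs 0.4, 2.7, 2.3 → best response R2.
Player B against R1: payoffs 2, 3.4, 0.8, 5.9 → best response Z.
Player B against R2: payoffs 5.8, 0.7, 4.9, 0.2 → best response W.
Player B against R3: payoffs 4.5, 2.6, 5.9, 5 → best response Y.
Mutual best responses: (R2, W); (R3, Y).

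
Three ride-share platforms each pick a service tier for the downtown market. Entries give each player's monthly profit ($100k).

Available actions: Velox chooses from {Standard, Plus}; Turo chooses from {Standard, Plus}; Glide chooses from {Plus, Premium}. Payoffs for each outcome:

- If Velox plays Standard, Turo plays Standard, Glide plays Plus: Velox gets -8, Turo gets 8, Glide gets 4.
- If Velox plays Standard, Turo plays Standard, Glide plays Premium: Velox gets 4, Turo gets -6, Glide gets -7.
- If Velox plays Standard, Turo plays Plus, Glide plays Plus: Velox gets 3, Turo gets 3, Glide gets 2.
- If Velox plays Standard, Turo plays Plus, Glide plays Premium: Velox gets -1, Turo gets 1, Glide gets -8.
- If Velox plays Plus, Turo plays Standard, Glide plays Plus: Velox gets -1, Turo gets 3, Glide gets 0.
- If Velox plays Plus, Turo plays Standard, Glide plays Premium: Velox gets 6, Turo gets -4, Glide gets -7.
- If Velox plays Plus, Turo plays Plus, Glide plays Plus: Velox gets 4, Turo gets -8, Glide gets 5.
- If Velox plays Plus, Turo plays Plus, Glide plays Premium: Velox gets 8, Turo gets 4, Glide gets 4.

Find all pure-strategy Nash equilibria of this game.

(Plus, Standard, Plus)

For each player, find the best response to each opponent profile; mutual best responses are the pure NE.
Velox against (Standard, Plus): payoffs -8, -1 → best response Plus.
Velox against (Standard, Premium): payoffs 4, 6 → best response Plus.
Velox against (Plus, Plus): payoffs 3, 4 → best response Plus.
Velox against (Plus, Premium): payoffs -1, 8 → best response Plus.
Turo against (Standard, Plus): payoffs 8, 3 → best response Standard.
Turo against (Standard, Premium): payoffs -6, 1 → best response Plus.
Turo against (Plus, Plus): payoffs 3, -8 → best response Standard.
Turo against (Plus, Premium): payoffs -4, 4 → best response Plus.
Glide against (Standard, Standard): payoffs 4, -7 → best response Plus.
Glide against (Standard, Plus): payoffs 2, -8 → best response Plus.
Glide against (Plus, Standard): payoffs 0, -7 → best response Plus.
Glide against (Plus, Plus): payoffs 5, 4 → best response Plus.
Mutual best responses: (Plus, Standard, Plus).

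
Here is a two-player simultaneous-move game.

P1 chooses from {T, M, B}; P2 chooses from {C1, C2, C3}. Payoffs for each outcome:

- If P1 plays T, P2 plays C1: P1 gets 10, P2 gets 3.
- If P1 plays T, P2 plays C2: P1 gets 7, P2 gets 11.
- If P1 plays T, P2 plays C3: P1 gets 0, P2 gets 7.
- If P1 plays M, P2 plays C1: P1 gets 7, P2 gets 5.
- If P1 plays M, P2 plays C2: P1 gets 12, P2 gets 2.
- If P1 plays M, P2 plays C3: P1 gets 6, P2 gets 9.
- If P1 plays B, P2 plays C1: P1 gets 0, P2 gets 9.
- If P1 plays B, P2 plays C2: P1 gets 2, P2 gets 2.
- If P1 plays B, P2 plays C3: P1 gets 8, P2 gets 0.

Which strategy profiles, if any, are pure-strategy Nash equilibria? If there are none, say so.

No pure-strategy Nash equilibrium.

P1 against C1: payoffs 10, 7, 0 → best response T.
P1 against C2: payoffs 7, 12, 2 → best response M.
P1 against C3: payoffs 0, 6, 8 → best response B.
P2 against T: payoffs 3, 11, 7 → best response C2.
P2 against M: payoffs 5, 2, 9 → best response C3.
P2 against B: payoffs 9, 2, 0 → best response C1.
No profile is a mutual best response for all players.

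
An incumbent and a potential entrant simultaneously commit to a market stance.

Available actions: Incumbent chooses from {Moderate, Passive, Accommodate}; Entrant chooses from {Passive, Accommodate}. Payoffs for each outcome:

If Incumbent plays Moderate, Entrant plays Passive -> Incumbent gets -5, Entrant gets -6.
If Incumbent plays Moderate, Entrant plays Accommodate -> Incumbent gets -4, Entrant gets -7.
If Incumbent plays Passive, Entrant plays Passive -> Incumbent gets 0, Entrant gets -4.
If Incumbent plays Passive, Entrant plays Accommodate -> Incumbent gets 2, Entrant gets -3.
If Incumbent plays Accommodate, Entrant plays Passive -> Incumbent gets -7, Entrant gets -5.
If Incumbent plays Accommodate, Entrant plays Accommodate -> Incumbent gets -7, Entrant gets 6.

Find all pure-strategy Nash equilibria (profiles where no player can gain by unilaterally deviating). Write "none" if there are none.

(Moderate, Passive): Incumbent can switch to Passive (-5 → 0). Not NE.
(Moderate, Accommodate): Incumbent can switch to Passive (-4 → 2). Not NE.
(Passive, Passive): Entrant can switch to Accommodate (-4 → -3). Not NE.
(Passive, Accommodate): Incumbent gets 2, best alternative -4; Entrant gets -3, best alternative -4. No profitable deviation — NE.
(Accommodate, Passive): Incumbent can switch to Moderate (-7 → -5). Not NE.
(Accommodate, Accommodate): Incumbent can switch to Moderate (-7 → -4). Not NE.

The unique pure-strategy Nash equilibrium is (Passive, Accommodate).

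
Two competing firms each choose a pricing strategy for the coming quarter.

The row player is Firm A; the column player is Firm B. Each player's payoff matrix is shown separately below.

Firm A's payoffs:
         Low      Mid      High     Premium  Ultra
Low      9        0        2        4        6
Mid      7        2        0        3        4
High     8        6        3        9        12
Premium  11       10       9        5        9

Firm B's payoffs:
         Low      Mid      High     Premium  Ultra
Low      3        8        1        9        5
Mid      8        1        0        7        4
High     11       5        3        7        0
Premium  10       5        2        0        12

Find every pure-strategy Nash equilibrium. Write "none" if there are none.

none

Firm A against Low: payoffs 9, 7, 8, 11 → best response Premium.
Firm A against Mid: payoffs 0, 2, 6, 10 → best response Premium.
Firm A against High: payoffs 2, 0, 3, 9 → best response Premium.
Firm A against Premium: payoffs 4, 3, 9, 5 → best response High.
Firm A against Ultra: payoffs 6, 4, 12, 9 → best response High.
Firm B against Low: payoffs 3, 8, 1, 9, 5 → best response Premium.
Firm B against Mid: payoffs 8, 1, 0, 7, 4 → best response Low.
Firm B against High: payoffs 11, 5, 3, 7, 0 → best response Low.
Firm B against Premium: payoffs 10, 5, 2, 0, 12 → best response Ultra.
No profile is a mutual best response for all players.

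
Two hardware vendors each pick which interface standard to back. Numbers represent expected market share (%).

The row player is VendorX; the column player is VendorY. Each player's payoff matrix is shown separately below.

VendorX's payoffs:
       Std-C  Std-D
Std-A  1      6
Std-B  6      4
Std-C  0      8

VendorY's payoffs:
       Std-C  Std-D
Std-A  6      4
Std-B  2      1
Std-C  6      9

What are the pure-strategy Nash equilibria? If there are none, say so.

The pure Nash equilibria are (Std-B, Std-C) and (Std-C, Std-D).

For each player, find the best response to each opponent profile; mutual best responses are the pure NE.
VendorX against Std-C: payoffs 1, 6, 0 → best response Std-B.
VendorX against Std-D: payoffs 6, 4, 8 → best response Std-C.
VendorY against Std-A: payoffs 6, 4 → best response Std-C.
VendorY against Std-B: payoffs 2, 1 → best response Std-C.
VendorY against Std-C: payoffs 6, 9 → best response Std-D.
Mutual best responses: (Std-B, Std-C); (Std-C, Std-D).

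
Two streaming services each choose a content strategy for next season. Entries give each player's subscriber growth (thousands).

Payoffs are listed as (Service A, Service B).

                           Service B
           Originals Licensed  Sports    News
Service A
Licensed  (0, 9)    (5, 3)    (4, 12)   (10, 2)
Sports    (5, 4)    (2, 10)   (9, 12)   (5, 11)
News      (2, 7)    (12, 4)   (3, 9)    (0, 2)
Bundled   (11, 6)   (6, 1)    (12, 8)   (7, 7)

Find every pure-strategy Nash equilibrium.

(Licensed, Originals): Service A can switch to Sports (0 → 5). Not NE.
(Licensed, Licensed): Service A can switch to News (5 → 12). Not NE.
(Licensed, Sports): Service A can switch to Sports (4 → 9). Not NE.
(Licensed, News): Service B can switch to Originals (2 → 9). Not NE.
(Sports, Originals): Service A can switch to Bundled (5 → 11). Not NE.
(Sports, Licensed): Service A can switch to Licensed (2 → 5). Not NE.
(Sports, Sports): Service A can switch to Bundled (9 → 12). Not NE.
(Sports, News): Service A can switch to Licensed (5 → 10). Not NE.
(Bundled, Sports): Service A gets 12, best alternative 9; Service B gets 8, best alternative 7. No profitable deviation — NE.
(The remaining 7 profiles each have a profitable deviation by the same check.)

The unique pure-strategy Nash equilibrium is (Bundled, Sports).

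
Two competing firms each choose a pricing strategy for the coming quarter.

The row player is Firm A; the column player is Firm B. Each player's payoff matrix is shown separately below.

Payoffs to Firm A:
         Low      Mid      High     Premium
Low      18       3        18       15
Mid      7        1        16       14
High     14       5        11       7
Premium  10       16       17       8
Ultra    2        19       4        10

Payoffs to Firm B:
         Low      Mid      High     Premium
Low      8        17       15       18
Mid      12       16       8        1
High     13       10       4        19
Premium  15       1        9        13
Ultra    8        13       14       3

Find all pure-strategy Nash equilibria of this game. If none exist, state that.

Pure NE: (Low, Premium)

Firm A against Low: payoffs 18, 7, 14, 10, 2 → best response Low.
Firm A against Mid: payoffs 3, 1, 5, 16, 19 → best response Ultra.
Firm A against High: payoffs 18, 16, 11, 17, 4 → best response Low.
Firm A against Premium: payoffs 15, 14, 7, 8, 10 → best response Low.
Firm B against Low: payoffs 8, 17, 15, 18 → best response Premium.
Firm B against Mid: payoffs 12, 16, 8, 1 → best response Mid.
Firm B against High: payoffs 13, 10, 4, 19 → best response Premium.
Firm B against Premium: payoffs 15, 1, 9, 13 → best response Low.
Firm B against Ultra: payoffs 8, 13, 14, 3 → best response High.
Mutual best responses: (Low, Premium).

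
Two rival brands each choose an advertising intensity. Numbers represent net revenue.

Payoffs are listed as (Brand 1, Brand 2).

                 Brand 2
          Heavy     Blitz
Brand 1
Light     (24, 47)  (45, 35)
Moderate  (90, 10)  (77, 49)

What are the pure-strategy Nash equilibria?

Check each profile: it is a Nash equilibrium iff no player can strictly gain by switching unilaterally.
(Light, Heavy): Brand 1 can switch to Moderate (24 → 90). Not NE.
(Light, Blitz): Brand 1 can switch to Moderate (45 → 77). Not NE.
(Moderate, Heavy): Brand 2 can switch to Blitz (10 → 49). Not NE.
(Moderate, Blitz): Brand 1 gets 77, best alternative 45; Brand 2 gets 49, best alternative 10. No profitable deviation — NE.

(Moderate, Blitz)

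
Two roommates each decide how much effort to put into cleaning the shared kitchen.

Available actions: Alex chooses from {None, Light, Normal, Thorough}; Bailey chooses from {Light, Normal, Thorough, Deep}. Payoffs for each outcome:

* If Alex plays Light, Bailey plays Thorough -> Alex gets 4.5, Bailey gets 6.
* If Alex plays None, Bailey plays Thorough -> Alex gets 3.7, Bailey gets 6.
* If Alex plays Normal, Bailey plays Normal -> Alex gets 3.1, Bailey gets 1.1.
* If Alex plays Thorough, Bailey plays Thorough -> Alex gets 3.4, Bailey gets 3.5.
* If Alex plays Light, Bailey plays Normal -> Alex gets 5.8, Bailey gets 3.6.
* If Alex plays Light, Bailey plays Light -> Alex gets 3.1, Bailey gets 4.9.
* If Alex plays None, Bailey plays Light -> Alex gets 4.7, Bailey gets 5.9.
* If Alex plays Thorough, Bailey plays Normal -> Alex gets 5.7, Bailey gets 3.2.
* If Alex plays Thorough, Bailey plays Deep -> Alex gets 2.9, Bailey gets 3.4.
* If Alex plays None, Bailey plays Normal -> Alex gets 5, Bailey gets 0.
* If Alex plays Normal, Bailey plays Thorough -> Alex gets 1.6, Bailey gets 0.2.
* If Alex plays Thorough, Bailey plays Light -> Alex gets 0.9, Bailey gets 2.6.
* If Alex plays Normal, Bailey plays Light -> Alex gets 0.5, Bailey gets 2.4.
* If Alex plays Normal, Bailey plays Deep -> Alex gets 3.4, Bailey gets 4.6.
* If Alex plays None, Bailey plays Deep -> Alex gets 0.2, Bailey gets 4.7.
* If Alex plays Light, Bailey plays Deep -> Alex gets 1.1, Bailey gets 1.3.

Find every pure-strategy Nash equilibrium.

(None, Light): Bailey can switch to Thorough (5.9 → 6). Not NE.
(None, Normal): Alex can switch to Light (5 → 5.8). Not NE.
(None, Thorough): Alex can switch to Light (3.7 → 4.5). Not NE.
(None, Deep): Alex can switch to Light (0.2 → 1.1). Not NE.
(Light, Light): Alex can switch to None (3.1 → 4.7). Not NE.
(Light, Normal): Bailey can switch to Light (3.6 → 4.9). Not NE.
(Light, Thorough): Alex gets 4.5, best alternative 3.7; Bailey gets 6, best alternative 4.9. No profitable deviation — NE.
(Light, Deep): Alex can switch to Normal (1.1 → 3.4). Not NE.
(Normal, Light): Alex can switch to None (0.5 → 4.7). Not NE.
(Normal, Normal): Alex can switch to None (3.1 → 5). Not NE.
(Normal, Thorough): Alex can switch to None (1.6 → 3.7). Not NE.
(Normal, Deep): Alex gets 3.4, best alternative 2.9; Bailey gets 4.6, best alternative 2.4. No profitable deviation — NE.
(The remaining 4 profiles each have a profitable deviation by the same check.)

The pure Nash equilibria are (Light, Thorough) and (Normal, Deep).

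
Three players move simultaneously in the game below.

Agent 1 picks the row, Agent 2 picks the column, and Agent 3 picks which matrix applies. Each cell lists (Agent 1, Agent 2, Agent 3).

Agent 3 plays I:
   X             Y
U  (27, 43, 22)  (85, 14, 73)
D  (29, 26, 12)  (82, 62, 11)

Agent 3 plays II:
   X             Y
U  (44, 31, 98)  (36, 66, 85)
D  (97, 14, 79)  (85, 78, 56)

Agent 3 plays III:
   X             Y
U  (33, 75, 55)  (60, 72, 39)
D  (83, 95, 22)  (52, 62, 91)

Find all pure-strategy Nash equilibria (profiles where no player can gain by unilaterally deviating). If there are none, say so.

No pure-strategy Nash equilibrium.

Check each profile: it is a Nash equilibrium iff no player can strictly gain by switching unilaterally.
(U, X, I): Agent 1 can switch to D (27 → 29). Not NE.
(U, X, II): Agent 1 can switch to D (44 → 97). Not NE.
(U, X, III): Agent 1 can switch to D (33 → 83). Not NE.
(U, Y, I): Agent 2 can switch to X (14 → 43). Not NE.
(U, Y, II): Agent 1 can switch to D (36 → 85). Not NE.
(U, Y, III): Agent 2 can switch to X (72 → 75). Not NE.
(D, X, I): Agent 2 can switch to Y (26 → 62). Not NE.
(D, X, II): Agent 2 can switch to Y (14 → 78). Not NE.
(D, X, III): Agent 3 can switch to II (22 → 79). Not NE.
(D, Y, I): Agent 1 can switch to U (82 → 85). Not NE.
(The remaining 2 profiles each have a profitable deviation by the same check.)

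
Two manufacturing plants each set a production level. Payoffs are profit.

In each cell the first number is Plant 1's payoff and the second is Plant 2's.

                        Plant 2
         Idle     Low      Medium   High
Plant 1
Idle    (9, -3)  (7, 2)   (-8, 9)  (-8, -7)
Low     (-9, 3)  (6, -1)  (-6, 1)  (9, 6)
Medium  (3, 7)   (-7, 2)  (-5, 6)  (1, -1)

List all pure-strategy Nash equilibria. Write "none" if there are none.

(Low, High)

Plant 1 against Idle: payoffs 9, -9, 3 → best response Idle.
Plant 1 against Low: payoffs 7, 6, -7 → best response Idle.
Plant 1 against Medium: payoffs -8, -6, -5 → best response Medium.
Plant 1 against High: payoffs -8, 9, 1 → best response Low.
Plant 2 against Idle: payoffs -3, 2, 9, -7 → best response Medium.
Plant 2 against Low: payoffs 3, -1, 1, 6 → best response High.
Plant 2 against Medium: payoffs 7, 2, 6, -1 → best response Idle.
Mutual best responses: (Low, High).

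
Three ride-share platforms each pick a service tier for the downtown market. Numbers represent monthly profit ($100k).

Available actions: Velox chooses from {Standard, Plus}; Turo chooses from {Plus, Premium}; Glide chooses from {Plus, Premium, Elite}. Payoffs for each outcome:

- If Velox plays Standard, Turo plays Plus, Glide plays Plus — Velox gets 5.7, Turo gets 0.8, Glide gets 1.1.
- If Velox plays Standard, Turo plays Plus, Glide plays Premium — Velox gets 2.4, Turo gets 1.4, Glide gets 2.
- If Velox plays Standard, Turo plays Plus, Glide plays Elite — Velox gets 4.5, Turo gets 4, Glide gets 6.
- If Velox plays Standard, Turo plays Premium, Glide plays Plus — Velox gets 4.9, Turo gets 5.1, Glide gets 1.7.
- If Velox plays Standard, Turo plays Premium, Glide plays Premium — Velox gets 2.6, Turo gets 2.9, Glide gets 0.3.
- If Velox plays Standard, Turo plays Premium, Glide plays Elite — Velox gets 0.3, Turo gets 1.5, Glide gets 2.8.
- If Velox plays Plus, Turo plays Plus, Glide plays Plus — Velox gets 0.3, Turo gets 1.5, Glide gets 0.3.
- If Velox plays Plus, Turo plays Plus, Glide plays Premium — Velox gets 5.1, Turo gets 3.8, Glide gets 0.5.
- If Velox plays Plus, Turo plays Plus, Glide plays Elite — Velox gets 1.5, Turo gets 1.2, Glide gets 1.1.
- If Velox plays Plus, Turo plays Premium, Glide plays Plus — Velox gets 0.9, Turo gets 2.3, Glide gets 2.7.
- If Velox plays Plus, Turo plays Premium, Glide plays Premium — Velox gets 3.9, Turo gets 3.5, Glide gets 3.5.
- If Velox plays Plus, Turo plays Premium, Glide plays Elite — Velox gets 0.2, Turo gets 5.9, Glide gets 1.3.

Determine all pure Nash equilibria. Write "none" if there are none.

Velox against (Plus, Plus): payoffs 5.7, 0.3 → best response Standard.
Velox against (Plus, Premium): payoffs 2.4, 5.1 → best response Plus.
Velox against (Plus, Elite): payoffs 4.5, 1.5 → best response Standard.
Velox against (Premium, Plus): payoffs 4.9, 0.9 → best response Standard.
Velox against (Premium, Premium): payoffs 2.6, 3.9 → best response Plus.
Velox against (Premium, Elite): payoffs 0.3, 0.2 → best response Standard.
Turo against (Standard, Plus): payoffs 0.8, 5.1 → best response Premium.
Turo against (Standard, Premium): payoffs 1.4, 2.9 → best response Premium.
Turo against (Standard, Elite): payoffs 4, 1.5 → best response Plus.
Turo against (Plus, Plus): payoffs 1.5, 2.3 → best response Premium.
Turo against (Plus, Premium): payoffs 3.8, 3.5 → best response Plus.
Turo against (Plus, Elite): payoffs 1.2, 5.9 → best response Premium.
Glide against (Standard, Plus): payoffs 1.1, 2, 6 → best response Elite.
Glide against (Standard, Premium): payoffs 1.7, 0.3, 2.8 → best response Elite.
Glide against (Plus, Plus): payoffs 0.3, 0.5, 1.1 → best response Elite.
Glide against (Plus, Premium): payoffs 2.7, 3.5, 1.3 → best response Premium.
Mutual best responses: (Standard, Plus, Elite).

The unique pure-strategy Nash equilibrium is (Standard, Plus, Elite).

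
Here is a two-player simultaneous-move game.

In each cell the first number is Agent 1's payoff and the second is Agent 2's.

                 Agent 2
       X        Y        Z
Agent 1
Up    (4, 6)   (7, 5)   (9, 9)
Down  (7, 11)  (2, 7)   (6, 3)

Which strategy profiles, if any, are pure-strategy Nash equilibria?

(Up, Z) and (Down, X)

Agent 1 against X: payoffs 4, 7 → best response Down.
Agent 1 against Y: payoffs 7, 2 → best response Up.
Agent 1 against Z: payoffs 9, 6 → best response Up.
Agent 2 against Up: payoffs 6, 5, 9 → best response Z.
Agent 2 against Down: payoffs 11, 7, 3 → best response X.
Mutual best responses: (Up, Z); (Down, X).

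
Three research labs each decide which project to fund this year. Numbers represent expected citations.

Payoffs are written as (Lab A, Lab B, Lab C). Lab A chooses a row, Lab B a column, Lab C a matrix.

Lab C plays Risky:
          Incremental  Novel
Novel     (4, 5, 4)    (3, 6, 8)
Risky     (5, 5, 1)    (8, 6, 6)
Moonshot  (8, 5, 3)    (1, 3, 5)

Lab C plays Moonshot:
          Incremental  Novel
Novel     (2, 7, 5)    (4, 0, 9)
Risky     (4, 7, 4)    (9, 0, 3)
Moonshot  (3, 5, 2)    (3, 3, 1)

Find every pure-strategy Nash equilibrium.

(Risky, Incremental, Moonshot), (Risky, Novel, Risky), (Moonshot, Incremental, Risky)

(Novel, Incremental, Risky): Lab A can switch to Risky (4 → 5). Not NE.
(Novel, Incremental, Moonshot): Lab A can switch to Risky (2 → 4). Not NE.
(Novel, Novel, Risky): Lab A can switch to Risky (3 → 8). Not NE.
(Novel, Novel, Moonshot): Lab A can switch to Risky (4 → 9). Not NE.
(Risky, Incremental, Risky): Lab A can switch to Moonshot (5 → 8). Not NE.
(Risky, Incremental, Moonshot): Lab A gets 4, best alternative 3; Lab B gets 7, best alternative 0; Lab C gets 4, best alternative 1. No profitable deviation — NE.
(Risky, Novel, Risky): Lab A gets 8, best alternative 3; Lab B gets 6, best alternative 5; Lab C gets 6, best alternative 3. No profitable deviation — NE.
(Risky, Novel, Moonshot): Lab B can switch to Incremental (0 → 7). Not NE.
(Moonshot, Incremental, Risky): Lab A gets 8, best alternative 5; Lab B gets 5, best alternative 3; Lab C gets 3, best alternative 2. No profitable deviation — NE.
(Moonshot, Incremental, Moonshot): Lab A can switch to Risky (3 → 4). Not NE.
(Moonshot, Novel, Risky): Lab A can switch to Novel (1 → 3). Not NE.
(Moonshot, Novel, Moonshot): Lab A can switch to Novel (3 → 4). Not NE.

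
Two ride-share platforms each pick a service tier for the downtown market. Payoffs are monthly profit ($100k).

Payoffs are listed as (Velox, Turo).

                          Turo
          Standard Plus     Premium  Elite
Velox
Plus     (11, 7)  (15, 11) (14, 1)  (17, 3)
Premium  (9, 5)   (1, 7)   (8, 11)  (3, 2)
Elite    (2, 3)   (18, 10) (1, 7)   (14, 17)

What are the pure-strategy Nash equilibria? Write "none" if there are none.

This game has no pure Nash equilibrium.

(Plus, Standard): Turo can switch to Plus (7 → 11). Not NE.
(Plus, Plus): Velox can switch to Elite (15 → 18). Not NE.
(Plus, Premium): Turo can switch to Standard (1 → 7). Not NE.
(Plus, Elite): Turo can switch to Standard (3 → 7). Not NE.
(Premium, Standard): Velox can switch to Plus (9 → 11). Not NE.
(Premium, Plus): Velox can switch to Plus (1 → 15). Not NE.
(Premium, Premium): Velox can switch to Plus (8 → 14). Not NE.
(Premium, Elite): Velox can switch to Plus (3 → 17). Not NE.
(The remaining 4 profiles each have a profitable deviation by the same check.)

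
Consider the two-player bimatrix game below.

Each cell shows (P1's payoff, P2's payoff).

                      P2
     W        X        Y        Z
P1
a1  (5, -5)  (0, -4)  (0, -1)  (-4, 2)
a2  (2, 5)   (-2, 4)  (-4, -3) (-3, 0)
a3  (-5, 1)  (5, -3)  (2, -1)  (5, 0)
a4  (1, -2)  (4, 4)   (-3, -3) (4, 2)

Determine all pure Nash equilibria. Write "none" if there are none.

No pure-strategy Nash equilibrium.

P1 against W: payoffs 5, 2, -5, 1 → best response a1.
P1 against X: payoffs 0, -2, 5, 4 → best response a3.
P1 against Y: payoffs 0, -4, 2, -3 → best response a3.
P1 against Z: payoffs -4, -3, 5, 4 → best response a3.
P2 against a1: payoffs -5, -4, -1, 2 → best response Z.
P2 against a2: payoffs 5, 4, -3, 0 → best response W.
P2 against a3: payoffs 1, -3, -1, 0 → best response W.
P2 against a4: payoffs -2, 4, -3, 2 → best response X.
No profile is a mutual best response for all players.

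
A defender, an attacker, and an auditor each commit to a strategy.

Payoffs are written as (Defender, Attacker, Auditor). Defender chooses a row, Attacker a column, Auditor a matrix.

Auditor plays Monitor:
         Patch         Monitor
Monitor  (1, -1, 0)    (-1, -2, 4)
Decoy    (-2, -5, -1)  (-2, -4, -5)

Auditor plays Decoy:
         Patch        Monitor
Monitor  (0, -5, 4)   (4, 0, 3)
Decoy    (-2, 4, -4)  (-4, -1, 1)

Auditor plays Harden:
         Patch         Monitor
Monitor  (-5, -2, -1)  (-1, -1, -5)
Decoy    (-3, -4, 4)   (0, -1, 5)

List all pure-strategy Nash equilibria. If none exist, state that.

Check each profile: it is a Nash equilibrium iff no player can strictly gain by switching unilaterally.
(Monitor, Patch, Monitor): Auditor can switch to Decoy (0 → 4). Not NE.
(Monitor, Patch, Decoy): Attacker can switch to Monitor (-5 → 0). Not NE.
(Monitor, Patch, Harden): Defender can switch to Decoy (-5 → -3). Not NE.
(Monitor, Monitor, Monitor): Attacker can switch to Patch (-2 → -1). Not NE.
(Monitor, Monitor, Decoy): Auditor can switch to Monitor (3 → 4). Not NE.
(Monitor, Monitor, Harden): Defender can switch to Decoy (-1 → 0). Not NE.
(Decoy, Patch, Monitor): Defender can switch to Monitor (-2 → 1). Not NE.
(Decoy, Patch, Decoy): Defender can switch to Monitor (-2 → 0). Not NE.
(Decoy, Monitor, Harden): Defender gets 0, best alternative -1; Attacker gets -1, best alternative -4; Auditor gets 5, best alternative 1. No profitable deviation — NE.
(The remaining 3 profiles each have a profitable deviation by the same check.)

(Decoy, Monitor, Harden)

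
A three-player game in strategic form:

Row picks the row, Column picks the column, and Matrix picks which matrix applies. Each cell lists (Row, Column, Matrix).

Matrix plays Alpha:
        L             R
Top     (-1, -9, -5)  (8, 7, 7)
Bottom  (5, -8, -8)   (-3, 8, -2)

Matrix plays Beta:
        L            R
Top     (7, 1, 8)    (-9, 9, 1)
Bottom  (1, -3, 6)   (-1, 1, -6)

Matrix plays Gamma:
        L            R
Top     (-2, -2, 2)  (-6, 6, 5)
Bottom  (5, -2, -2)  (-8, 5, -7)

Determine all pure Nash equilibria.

The unique pure-strategy Nash equilibrium is (Top, R, Alpha).

(Top, L, Alpha): Row can switch to Bottom (-1 → 5). Not NE.
(Top, L, Beta): Column can switch to R (1 → 9). Not NE.
(Top, L, Gamma): Row can switch to Bottom (-2 → 5). Not NE.
(Top, R, Alpha): Row gets 8, best alternative -3; Column gets 7, best alternative -9; Matrix gets 7, best alternative 5. No profitable deviation — NE.
(Top, R, Beta): Row can switch to Bottom (-9 → -1). Not NE.
(Top, R, Gamma): Matrix can switch to Alpha (5 → 7). Not NE.
(Bottom, L, Alpha): Column can switch to R (-8 → 8). Not NE.
(The remaining 5 profiles each have a profitable deviation by the same check.)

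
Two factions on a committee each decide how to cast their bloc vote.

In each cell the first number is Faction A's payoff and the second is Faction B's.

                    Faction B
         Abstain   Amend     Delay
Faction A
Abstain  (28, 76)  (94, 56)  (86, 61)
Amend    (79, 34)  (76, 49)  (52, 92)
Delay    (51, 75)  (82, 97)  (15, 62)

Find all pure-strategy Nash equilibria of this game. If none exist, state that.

There is no pure-strategy Nash equilibrium.

(Abstain, Abstain): Faction A can switch to Amend (28 → 79). Not NE.
(Abstain, Amend): Faction B can switch to Abstain (56 → 76). Not NE.
(Abstain, Delay): Faction B can switch to Abstain (61 → 76). Not NE.
(Amend, Abstain): Faction B can switch to Amend (34 → 49). Not NE.
(Amend, Amend): Faction A can switch to Abstain (76 → 94). Not NE.
(Amend, Delay): Faction A can switch to Abstain (52 → 86). Not NE.
(Delay, Abstain): Faction A can switch to Amend (51 → 79). Not NE.
(Delay, Amend): Faction A can switch to Abstain (82 → 94). Not NE.
(Delay, Delay): Faction A can switch to Abstain (15 → 86). Not NE.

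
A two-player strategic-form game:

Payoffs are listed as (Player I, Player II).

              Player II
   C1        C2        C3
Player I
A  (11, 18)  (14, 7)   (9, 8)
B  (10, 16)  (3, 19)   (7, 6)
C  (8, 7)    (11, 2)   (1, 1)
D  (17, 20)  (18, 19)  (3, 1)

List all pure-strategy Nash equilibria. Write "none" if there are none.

Pure NE: (D, C1)

Check each profile: it is a Nash equilibrium iff no player can strictly gain by switching unilaterally.
(A, C1): Player I can switch to D (11 → 17). Not NE.
(A, C2): Player I can switch to D (14 → 18). Not NE.
(A, C3): Player II can switch to C1 (8 → 18). Not NE.
(B, C1): Player I can switch to A (10 → 11). Not NE.
(B, C2): Player I can switch to A (3 → 14). Not NE.
(B, C3): Player I can switch to A (7 → 9). Not NE.
(C, C1): Player I can switch to A (8 → 11). Not NE.
(C, C2): Player I can switch to A (11 → 14). Not NE.
(C, C3): Player I can switch to A (1 → 9). Not NE.
(D, C1): Player I gets 17, best alternative 11; Player II gets 20, best alternative 19. No profitable deviation — NE.
(D, C2): Player II can switch to C1 (19 → 20). Not NE.
(The remaining 1 profile has a profitable deviation by the same check.)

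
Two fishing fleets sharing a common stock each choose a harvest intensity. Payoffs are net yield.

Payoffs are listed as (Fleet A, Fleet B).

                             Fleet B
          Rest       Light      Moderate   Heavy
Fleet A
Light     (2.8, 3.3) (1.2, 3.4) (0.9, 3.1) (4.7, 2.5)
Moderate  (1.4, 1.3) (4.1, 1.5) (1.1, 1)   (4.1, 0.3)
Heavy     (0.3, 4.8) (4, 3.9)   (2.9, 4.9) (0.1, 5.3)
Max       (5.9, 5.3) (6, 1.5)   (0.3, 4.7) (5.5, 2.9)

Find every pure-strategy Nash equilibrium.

Pure NE: (Max, Rest)

(Light, Rest): Fleet A can switch to Max (2.8 → 5.9). Not NE.
(Light, Light): Fleet A can switch to Moderate (1.2 → 4.1). Not NE.
(Light, Moderate): Fleet A can switch to Moderate (0.9 → 1.1). Not NE.
(Light, Heavy): Fleet A can switch to Max (4.7 → 5.5). Not NE.
(Moderate, Rest): Fleet A can switch to Light (1.4 → 2.8). Not NE.
(Moderate, Light): Fleet A can switch to Max (4.1 → 6). Not NE.
(Max, Rest): Fleet A gets 5.9, best alternative 2.8; Fleet B gets 5.3, best alternative 4.7. No profitable deviation — NE.
(The remaining 9 profiles each have a profitable deviation by the same check.)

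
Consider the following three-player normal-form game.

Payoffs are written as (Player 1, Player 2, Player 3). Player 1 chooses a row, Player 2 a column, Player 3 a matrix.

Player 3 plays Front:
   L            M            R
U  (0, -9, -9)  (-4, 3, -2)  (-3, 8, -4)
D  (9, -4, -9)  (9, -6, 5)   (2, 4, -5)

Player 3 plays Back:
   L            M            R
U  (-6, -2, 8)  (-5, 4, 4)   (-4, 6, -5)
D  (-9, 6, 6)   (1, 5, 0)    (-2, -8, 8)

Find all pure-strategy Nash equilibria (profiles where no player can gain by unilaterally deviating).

Check each profile: it is a Nash equilibrium iff no player can strictly gain by switching unilaterally.
(U, L, Front): Player 1 can switch to D (0 → 9). Not NE.
(U, L, Back): Player 2 can switch to M (-2 → 4). Not NE.
(U, M, Front): Player 1 can switch to D (-4 → 9). Not NE.
(U, M, Back): Player 1 can switch to D (-5 → 1). Not NE.
(U, R, Front): Player 1 can switch to D (-3 → 2). Not NE.
(U, R, Back): Player 1 can switch to D (-4 → -2). Not NE.
(D, L, Front): Player 2 can switch to R (-4 → 4). Not NE.
(D, L, Back): Player 1 can switch to U (-9 → -6). Not NE.
(The remaining 4 profiles each have a profitable deviation by the same check.)

There is no pure-strategy Nash equilibrium.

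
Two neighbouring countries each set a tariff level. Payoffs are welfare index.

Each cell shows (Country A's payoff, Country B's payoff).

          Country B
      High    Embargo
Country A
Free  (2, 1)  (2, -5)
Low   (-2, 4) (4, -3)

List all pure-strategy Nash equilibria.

(Free, High): Country A gets 2, best alternative -2; Country B gets 1, best alternative -5. No profitable deviation — NE.
(Free, Embargo): Country A can switch to Low (2 → 4). Not NE.
(Low, High): Country A can switch to Free (-2 → 2). Not NE.
(Low, Embargo): Country B can switch to High (-3 → 4). Not NE.

(Free, High)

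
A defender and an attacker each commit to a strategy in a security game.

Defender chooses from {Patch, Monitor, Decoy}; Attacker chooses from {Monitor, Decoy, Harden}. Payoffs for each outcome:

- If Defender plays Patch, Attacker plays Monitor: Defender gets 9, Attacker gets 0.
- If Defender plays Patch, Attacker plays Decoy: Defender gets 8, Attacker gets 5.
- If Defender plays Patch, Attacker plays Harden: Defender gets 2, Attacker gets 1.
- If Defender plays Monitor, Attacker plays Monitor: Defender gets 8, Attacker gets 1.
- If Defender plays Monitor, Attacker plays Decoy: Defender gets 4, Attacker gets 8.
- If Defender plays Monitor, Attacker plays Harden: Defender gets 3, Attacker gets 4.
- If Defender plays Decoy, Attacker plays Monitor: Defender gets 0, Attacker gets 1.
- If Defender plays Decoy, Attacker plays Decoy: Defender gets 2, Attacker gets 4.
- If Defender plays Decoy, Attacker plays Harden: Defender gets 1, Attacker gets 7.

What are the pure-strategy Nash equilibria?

Defender against Monitor: payoffs 9, 8, 0 → best response Patch.
Defender against Decoy: payoffs 8, 4, 2 → best response Patch.
Defender against Harden: payoffs 2, 3, 1 → best response Monitor.
Attacker against Patch: payoffs 0, 5, 1 → best response Decoy.
Attacker against Monitor: payoffs 1, 8, 4 → best response Decoy.
Attacker against Decoy: payoffs 1, 4, 7 → best response Harden.
Mutual best responses: (Patch, Decoy).

Pure NE: (Patch, Decoy)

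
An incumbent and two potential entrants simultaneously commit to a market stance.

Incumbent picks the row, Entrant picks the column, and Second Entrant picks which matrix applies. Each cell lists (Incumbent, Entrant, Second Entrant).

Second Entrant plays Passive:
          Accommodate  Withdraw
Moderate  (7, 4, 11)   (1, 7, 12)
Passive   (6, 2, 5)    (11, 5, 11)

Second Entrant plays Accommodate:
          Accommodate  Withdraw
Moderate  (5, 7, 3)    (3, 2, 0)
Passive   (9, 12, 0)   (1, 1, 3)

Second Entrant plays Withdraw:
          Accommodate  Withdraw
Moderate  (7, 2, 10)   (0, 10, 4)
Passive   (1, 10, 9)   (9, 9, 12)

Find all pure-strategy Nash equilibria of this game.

No pure-strategy Nash equilibrium.

For each player, find the best response to each opponent profile; mutual best responses are the pure NE.
Incumbent against (Accommodate, Passive): payoffs 7, 6 → best response Moderate.
Incumbent against (Accommodate, Accommodate): payoffs 5, 9 → best response Passive.
Incumbent against (Accommodate, Withdraw): payoffs 7, 1 → best response Moderate.
Incumbent against (Withdraw, Passive): payoffs 1, 11 → best response Passive.
Incumbent against (Withdraw, Accommodate): payoffs 3, 1 → best response Moderate.
Incumbent against (Withdraw, Withdraw): payoffs 0, 9 → best response Passive.
Entrant against (Moderate, Passive): payoffs 4, 7 → best response Withdraw.
Entrant against (Moderate, Accommodate): payoffs 7, 2 → best response Accommodate.
Entrant against (Moderate, Withdraw): payoffs 2, 10 → best response Withdraw.
Entrant against (Passive, Passive): payoffs 2, 5 → best response Withdraw.
Entrant against (Passive, Accommodate): payoffs 12, 1 → best response Accommodate.
Entrant against (Passive, Withdraw): payoffs 10, 9 → best response Accommodate.
Second Entrant against (Moderate, Accommodate): payoffs 11, 3, 10 → best response Passive.
Second Entrant against (Moderate, Withdraw): payoffs 12, 0, 4 → best response Passive.
Second Entrant against (Passive, Accommodate): payoffs 5, 0, 9 → best response Withdraw.
Second Entrant against (Passive, Withdraw): payoffs 11, 3, 12 → best response Withdraw.
No profile is a mutual best response for all players.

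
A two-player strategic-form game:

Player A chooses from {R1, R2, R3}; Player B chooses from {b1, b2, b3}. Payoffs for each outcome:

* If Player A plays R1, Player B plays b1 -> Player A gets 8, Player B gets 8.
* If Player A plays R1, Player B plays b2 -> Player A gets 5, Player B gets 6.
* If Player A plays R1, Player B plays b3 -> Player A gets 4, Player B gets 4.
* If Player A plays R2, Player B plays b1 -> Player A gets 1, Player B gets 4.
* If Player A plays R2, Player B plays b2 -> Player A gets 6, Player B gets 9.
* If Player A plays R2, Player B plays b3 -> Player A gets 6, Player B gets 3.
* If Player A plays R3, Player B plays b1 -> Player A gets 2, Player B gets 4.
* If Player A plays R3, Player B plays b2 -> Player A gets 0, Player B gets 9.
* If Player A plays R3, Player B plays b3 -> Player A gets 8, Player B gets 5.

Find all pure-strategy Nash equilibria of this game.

(R1, b1): Player A gets 8, best alternative 2; Player B gets 8, best alternative 6. No profitable deviation — NE.
(R1, b2): Player A can switch to R2 (5 → 6). Not NE.
(R1, b3): Player A can switch to R2 (4 → 6). Not NE.
(R2, b1): Player A can switch to R1 (1 → 8). Not NE.
(R2, b2): Player A gets 6, best alternative 5; Player B gets 9, best alternative 4. No profitable deviation — NE.
(R2, b3): Player A can switch to R3 (6 → 8). Not NE.
(R3, b1): Player A can switch to R1 (2 → 8). Not NE.
(R3, b2): Player A can switch to R1 (0 → 5). Not NE.
(R3, b3): Player B can switch to b2 (5 → 9). Not NE.

(R1, b1), (R2, b2)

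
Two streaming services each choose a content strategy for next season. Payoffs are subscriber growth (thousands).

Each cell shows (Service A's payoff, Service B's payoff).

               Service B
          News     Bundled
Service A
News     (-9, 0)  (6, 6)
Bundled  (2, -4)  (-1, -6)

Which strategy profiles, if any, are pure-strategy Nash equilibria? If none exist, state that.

Pure-strategy Nash equilibria: (News, Bundled); (Bundled, News)

Check each profile: it is a Nash equilibrium iff no player can strictly gain by switching unilaterally.
(News, News): Service A can switch to Bundled (-9 → 2). Not NE.
(News, Bundled): Service A gets 6, best alternative -1; Service B gets 6, best alternative 0. No profitable deviation — NE.
(Bundled, News): Service A gets 2, best alternative -9; Service B gets -4, best alternative -6. No profitable deviation — NE.
(Bundled, Bundled): Service A can switch to News (-1 → 6). Not NE.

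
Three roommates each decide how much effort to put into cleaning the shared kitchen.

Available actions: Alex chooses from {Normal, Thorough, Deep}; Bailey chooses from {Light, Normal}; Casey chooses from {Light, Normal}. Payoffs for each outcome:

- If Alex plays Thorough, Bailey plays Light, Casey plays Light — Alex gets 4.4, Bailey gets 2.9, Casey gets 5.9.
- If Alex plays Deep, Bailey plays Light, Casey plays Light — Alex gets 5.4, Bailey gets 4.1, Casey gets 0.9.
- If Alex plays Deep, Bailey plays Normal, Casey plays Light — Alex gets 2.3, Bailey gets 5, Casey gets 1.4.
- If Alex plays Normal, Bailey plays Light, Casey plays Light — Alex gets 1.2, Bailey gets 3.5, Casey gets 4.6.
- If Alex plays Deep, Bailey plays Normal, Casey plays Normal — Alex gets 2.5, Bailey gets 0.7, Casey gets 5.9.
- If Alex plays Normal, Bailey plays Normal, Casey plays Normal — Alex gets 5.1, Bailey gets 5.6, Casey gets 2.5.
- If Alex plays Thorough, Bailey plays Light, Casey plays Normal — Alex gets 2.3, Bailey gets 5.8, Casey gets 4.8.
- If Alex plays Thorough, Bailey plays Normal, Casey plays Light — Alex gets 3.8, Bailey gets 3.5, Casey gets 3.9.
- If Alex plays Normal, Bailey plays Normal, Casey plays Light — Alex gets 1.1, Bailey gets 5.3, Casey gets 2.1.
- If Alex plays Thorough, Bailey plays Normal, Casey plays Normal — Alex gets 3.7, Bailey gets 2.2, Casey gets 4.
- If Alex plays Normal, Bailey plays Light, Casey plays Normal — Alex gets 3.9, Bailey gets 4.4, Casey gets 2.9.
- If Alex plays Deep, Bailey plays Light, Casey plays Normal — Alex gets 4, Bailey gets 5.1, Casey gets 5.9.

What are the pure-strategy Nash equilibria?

The pure Nash equilibria are (Normal, Normal, Normal), (Deep, Light, Normal).

For each strategy profile, look for a profitable unilateral deviation.
(Normal, Light, Light): Alex can switch to Thorough (1.2 → 4.4). Not NE.
(Normal, Light, Normal): Alex can switch to Deep (3.9 → 4). Not NE.
(Normal, Normal, Light): Alex can switch to Thorough (1.1 → 3.8). Not NE.
(Normal, Normal, Normal): Alex gets 5.1, best alternative 3.7; Bailey gets 5.6, best alternative 4.4; Casey gets 2.5, best alternative 2.1. No profitable deviation — NE.
(Thorough, Light, Light): Alex can switch to Deep (4.4 → 5.4). Not NE.
(Thorough, Light, Normal): Alex can switch to Normal (2.3 → 3.9). Not NE.
(Thorough, Normal, Light): Casey can switch to Normal (3.9 → 4). Not NE.
(Thorough, Normal, Normal): Alex can switch to Normal (3.7 → 5.1). Not NE.
(Deep, Light, Light): Bailey can switch to Normal (4.1 → 5). Not NE.
(Deep, Light, Normal): Alex gets 4, best alternative 3.9; Bailey gets 5.1, best alternative 0.7; Casey gets 5.9, best alternative 0.9. No profitable deviation — NE.
(Deep, Normal, Light): Alex can switch to Thorough (2.3 → 3.8). Not NE.
(Deep, Normal, Normal): Alex can switch to Normal (2.5 → 5.1). Not NE.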